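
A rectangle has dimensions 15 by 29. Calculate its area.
Area = length * width
Area = 15 * 29
Area = 435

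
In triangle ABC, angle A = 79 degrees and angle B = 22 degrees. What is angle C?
Sum of angles in a triangle = 180 degrees
Third angle = 180 - 79 - 22
Third angle = 79 degrees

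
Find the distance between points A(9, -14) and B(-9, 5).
Using the distance formula: d = sqrt((x₂-x₁)² + (y₂-y₁)²)
dx = (-9) - 9 = -18
dy = 5 - (-14) = 19
d = sqrt((-18)² + 19²) = sqrt(324 + 361) = sqrt(685) = 26.17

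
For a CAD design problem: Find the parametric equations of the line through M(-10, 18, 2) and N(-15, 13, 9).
Direction vector d = N - M = (-5, -5, 7)
x = -10 - 5t, y = 18 - 5t, z = 2 + 7t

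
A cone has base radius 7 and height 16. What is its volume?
Volume = (1/3) * pi * r² * h
Volume = (1/3) * pi * 7² * 16
Volume = (1/3) * pi * 49 * 16
Volume = (1/3) * pi * 784
Volume = 821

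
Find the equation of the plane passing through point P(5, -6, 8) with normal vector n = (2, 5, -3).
d = n·P = (2)(5) + (5)(-6) + (-3)(8) = -44
Plane: 2x + 5y - 3z = -44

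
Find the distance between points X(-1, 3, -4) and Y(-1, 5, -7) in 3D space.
d = √[(0)² + (2)² + (-3)²] = √13 = 3.606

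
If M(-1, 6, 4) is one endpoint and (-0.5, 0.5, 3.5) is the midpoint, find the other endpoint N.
N = (2×(-0.5) - (-1), 2×0.5 - 6, 2×3.5 - 4) = (0, -5, 3)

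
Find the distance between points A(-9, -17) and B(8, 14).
Using the distance formula: d = sqrt((x₂-x₁)² + (y₂-y₁)²)
dx = 8 - (-9) = 17
dy = 14 - (-17) = 31
d = sqrt(17² + 31²) = sqrt(289 + 961) = sqrt(1250) = 35.36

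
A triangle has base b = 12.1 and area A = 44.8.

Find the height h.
A = ½bh  →  h = 2A/b
h = 2·44.8/12.1 = 7.405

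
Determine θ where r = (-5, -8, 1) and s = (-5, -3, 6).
r·s = 55, |r|² = 90, |s|² = 70
cos θ = 55/√6300 ≈ 0.6929
θ ≈ 46.14°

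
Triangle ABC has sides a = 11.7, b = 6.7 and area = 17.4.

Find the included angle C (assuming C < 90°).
Area = ½ab·sin(C)  →  sin(C) = 2·Area/(ab)
sin(C) = 2·17.4/(11.7·6.7) = 0.443934
C = arcsin(0.443934) = 26.36°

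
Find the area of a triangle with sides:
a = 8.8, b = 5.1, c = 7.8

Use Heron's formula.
s = (a+b+c)/2 = (8.8+5.1+7.8)/2 = 10.85
A = √(s(s-a)(s-b)(s-c)) = √(10.85·2.05·5.75·3.05)
A = √390.078 = 19.75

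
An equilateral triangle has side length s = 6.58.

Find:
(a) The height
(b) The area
(a) Height h = s·√3/2 = 6.58·√3/2 = 5.698
(b) Area = (√3/4)·s² = (√3/4)·6.58² = (√3/4)·43.2964 = 18.75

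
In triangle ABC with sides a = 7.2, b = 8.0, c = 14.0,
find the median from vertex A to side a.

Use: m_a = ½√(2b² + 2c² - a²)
m_a = ½√(2·8.0² + 2·14.0² - 7.2²)
m_a = ½√(128 + 392 - 51.84) = ½√468.16 = 10.82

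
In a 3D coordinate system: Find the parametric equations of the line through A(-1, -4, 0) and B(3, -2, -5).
Direction vector d = B - A = (4, 2, -5)
x = -1 + 4t, y = -4 + 2t, z = 0 - 5t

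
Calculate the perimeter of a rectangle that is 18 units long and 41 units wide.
Perimeter = 2 * (length + width)
Perimeter = 2 * (18 + 41)
Perimeter = 2 * 59
Perimeter = 118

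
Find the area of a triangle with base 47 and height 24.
Area = (1/2) * base * height
Area = (1/2) * 47 * 24
Area = 564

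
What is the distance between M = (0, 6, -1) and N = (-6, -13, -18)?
d = √[(-6)² + (-19)² + (-17)²] = √686 = 26.19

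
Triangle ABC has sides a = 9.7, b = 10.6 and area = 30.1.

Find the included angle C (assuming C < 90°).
Area = ½ab·sin(C)  →  sin(C) = 2·Area/(ab)
sin(C) = 2·30.1/(9.7·10.6) = 0.585489
C = arcsin(0.585489) = 35.84°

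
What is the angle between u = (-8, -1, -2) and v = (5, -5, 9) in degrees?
u·v = -53, |u|² = 69, |v|² = 131
cos θ = -53/√9039 ≈ -0.5575
θ ≈ 123.9°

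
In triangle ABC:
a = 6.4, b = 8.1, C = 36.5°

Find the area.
Using A = ½ab·sin(C):
A = ½·6.4·8.1·sin(36.5°) = ½·51.84·0.594823 = 15.42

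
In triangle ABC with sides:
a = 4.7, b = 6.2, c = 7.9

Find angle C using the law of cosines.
cos(C) = (a² + b² - c²)/(2ab)
cos(C) = (4.7² + 6.2² - 7.9²)/(2·4.7·6.2) = -1.88/58.28 = -0.032258
C = arccos(-0.032258) = 91.85°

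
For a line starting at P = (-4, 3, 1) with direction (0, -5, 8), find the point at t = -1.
P(-1) = (-4 + 0(-1), 3 + (-5)(-1), 1 + 8(-1)) = (-4, 8, -7)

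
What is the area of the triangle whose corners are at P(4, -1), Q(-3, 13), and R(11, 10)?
Using the coordinate formula: Area = (1/2)|x₁(y₂-y₃) + x₂(y₃-y₁) + x₃(y₁-y₂)|
Area = (1/2)|4(13-10) + (-3)(10-(-1)) + 11((-1)-13)|
Area = (1/2)|4*3 + (-3)*11 + 11*(-14)|
Area = (1/2)|12 + (-33) + (-154)|
Area = (1/2)*175 = 87.50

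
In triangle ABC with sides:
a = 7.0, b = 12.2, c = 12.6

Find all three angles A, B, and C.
By the law of cosines:
cos(A) = (b² + c² - a²)/(2bc) = 0.841140  →  A = 32.74°
cos(B) = (a² + c² - b²)/(2ac) = 0.334014  →  B = 70.49°
cos(C) = (a² + b² - c²)/(2ab) = 0.228806  →  C = 76.77°
Check: A + B + C = 180.0° ✓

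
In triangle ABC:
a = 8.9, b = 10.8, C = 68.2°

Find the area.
Using A = ½ab·sin(C):
A = ½·8.9·10.8·sin(68.2°) = ½·96.12·0.928486 = 44.62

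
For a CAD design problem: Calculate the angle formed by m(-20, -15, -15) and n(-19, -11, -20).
m·n = 845, |m|² = 850, |n|² = 882
cos θ = 845/√749700 ≈ 0.9759
θ ≈ 12.6°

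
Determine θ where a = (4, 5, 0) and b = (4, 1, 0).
a·b = 21, |a|² = 41, |b|² = 17
cos θ = 21/√697 ≈ 0.7954
θ ≈ 37.3°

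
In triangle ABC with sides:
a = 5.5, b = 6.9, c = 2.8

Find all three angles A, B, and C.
By the law of cosines:
cos(A) = (b² + c² - a²)/(2bc) = 0.652174  →  A = 49.29°
cos(B) = (a² + c² - b²)/(2ac) = -0.309091  →  B = 108°
cos(C) = (a² + b² - c²)/(2ab) = 0.922530  →  C = 22.7°
Check: A + B + C = 180.0° ✓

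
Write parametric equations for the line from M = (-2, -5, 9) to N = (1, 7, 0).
Direction vector d = N - M = (3, 12, -9)
x = -2 + 3t, y = -5 + 12t, z = 9 - 9t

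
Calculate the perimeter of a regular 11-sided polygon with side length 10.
Perimeter = number of sides * side length
Perimeter = 11 * 10
Perimeter = 110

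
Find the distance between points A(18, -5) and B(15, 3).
Using the distance formula: d = sqrt((x₂-x₁)² + (y₂-y₁)²)
dx = 15 - 18 = -3
dy = 3 - (-5) = 8
d = sqrt((-3)² + 8²) = sqrt(9 + 64) = sqrt(73) = 8.54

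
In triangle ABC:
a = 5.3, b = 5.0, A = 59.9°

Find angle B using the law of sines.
sin(B)/b = sin(A)/a
sin(B) = b·sin(A)/a = 5.0·sin(59.9°)/5.3 = 0.816181
B = arcsin(0.816181) = 54.7°  (b ≤ a, so B ≤ A and the acute solution is unique)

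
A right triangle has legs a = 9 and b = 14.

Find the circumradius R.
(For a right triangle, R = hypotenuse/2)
Hypotenuse c = √(9² + 14²) = √277 = 16.6433
R = c/2 = 8.322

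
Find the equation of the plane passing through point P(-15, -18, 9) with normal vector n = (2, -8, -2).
d = n·P = (2)(-15) + (-8)(-18) + (-2)(9) = 96
Plane: 2x - 8y - 2z = 96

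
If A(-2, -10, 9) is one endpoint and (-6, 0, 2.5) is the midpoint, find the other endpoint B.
B = (2×(-6) - (-2), 2×0 - (-10), 2×2.5 - 9) = (-10, 10, -4)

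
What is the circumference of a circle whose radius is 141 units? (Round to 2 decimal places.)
Circumference = 2 * pi * r
Circumference = 2 * pi * 141
Circumference = 885.93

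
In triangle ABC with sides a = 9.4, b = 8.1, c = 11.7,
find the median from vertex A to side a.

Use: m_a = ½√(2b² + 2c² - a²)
m_a = ½√(2·8.1² + 2·11.7² - 9.4²)
m_a = ½√(131.22 + 273.78 - 88.36) = ½√316.64 = 8.897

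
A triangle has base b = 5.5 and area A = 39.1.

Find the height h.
A = ½bh  →  h = 2A/b
h = 2·39.1/5.5 = 14.22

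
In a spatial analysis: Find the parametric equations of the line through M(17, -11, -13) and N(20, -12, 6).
Direction vector d = N - M = (3, -1, 19)
x = 17 + 3t, y = -11 - t, z = -13 + 19t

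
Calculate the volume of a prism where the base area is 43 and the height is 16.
Volume = base area * height
Volume = 43 * 16
Volume = 688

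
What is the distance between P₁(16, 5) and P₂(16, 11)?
Using the distance formula: d = sqrt((x₂-x₁)² + (y₂-y₁)²)
dx = 16 - 16 = 0
dy = 11 - 5 = 6
d = sqrt(0² + 6²) = sqrt(0 + 36) = sqrt(36) = 6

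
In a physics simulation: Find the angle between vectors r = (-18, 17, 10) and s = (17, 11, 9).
r·s = -29, |r|² = 713, |s|² = 491
cos θ = -29/√350083 ≈ -0.04901
θ ≈ 92.81°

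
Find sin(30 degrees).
sin(30 degrees) = 1/2
Decimal approximation: 0.5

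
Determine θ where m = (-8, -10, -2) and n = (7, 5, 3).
m·n = -112, |m|² = 168, |n|² = 83
cos θ = -112/√13944 ≈ -0.9485
θ ≈ 161.5°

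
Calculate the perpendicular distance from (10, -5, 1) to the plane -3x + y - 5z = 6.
d = |(-3)(10) + 1(-5) + (-5)(1) - (6)| / √((-3)² + 1² + (-5)²) = 46/√35 = 7.775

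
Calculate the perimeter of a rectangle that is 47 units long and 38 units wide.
Perimeter = 2 * (length + width)
Perimeter = 2 * (47 + 38)
Perimeter = 2 * 85
Perimeter = 170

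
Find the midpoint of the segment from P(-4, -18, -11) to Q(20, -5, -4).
Midpoint = ((-4+20)/2, (-18-5)/2, (-11-4)/2) = (8, -11.5, -7.5)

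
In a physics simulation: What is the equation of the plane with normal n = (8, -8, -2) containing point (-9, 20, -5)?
d = n·P = (8)(-9) + (-8)(20) + (-2)(-5) = -222
Plane: 8x - 8y - 2z = -222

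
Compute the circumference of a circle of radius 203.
Circumference = 2 * pi * r
Circumference = 2 * pi * 203
Circumference = 1275.49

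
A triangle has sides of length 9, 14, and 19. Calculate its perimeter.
Perimeter = sum of all sides
Perimeter = 9 + 14 + 19
Perimeter = 42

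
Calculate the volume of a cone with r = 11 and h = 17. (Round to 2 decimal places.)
Volume = (1/3) * pi * r² * h
Volume = (1/3) * pi * 11² * 17
Volume = (1/3) * pi * 121 * 17
Volume = (1/3) * pi * 2057
Volume = 2154.09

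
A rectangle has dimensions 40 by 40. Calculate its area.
Area = length * width
Area = 40 * 40
Area = 1600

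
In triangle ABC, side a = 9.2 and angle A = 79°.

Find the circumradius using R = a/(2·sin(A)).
R = a/(2·sin(A)) = 9.2/(2·sin(79°))
R = 9.2/(2·0.981627) = 9.2/1.963254 = 4.686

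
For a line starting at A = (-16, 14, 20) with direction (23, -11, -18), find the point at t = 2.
P(2) = (-16 + 23(2), 14 + (-11)(2), 20 + (-18)(2)) = (30, -8, -16)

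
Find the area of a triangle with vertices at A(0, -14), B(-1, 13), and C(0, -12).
Using the coordinate formula: Area = (1/2)|x₁(y₂-y₃) + x₂(y₃-y₁) + x₃(y₁-y₂)|
Area = (1/2)|0(13-(-12)) + (-1)((-12)-(-14)) + 0((-14)-13)|
Area = (1/2)|0*25 + (-1)*2 + 0*(-27)|
Area = (1/2)|0 + (-2) + 0|
Area = (1/2)*2 = 1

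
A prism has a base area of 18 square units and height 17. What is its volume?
Volume = base area * height
Volume = 18 * 17
Volume = 306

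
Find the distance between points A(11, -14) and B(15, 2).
Using the distance formula: d = sqrt((x₂-x₁)² + (y₂-y₁)²)
dx = 15 - 11 = 4
dy = 2 - (-14) = 16
d = sqrt(4² + 16²) = sqrt(16 + 256) = sqrt(272) = 16.49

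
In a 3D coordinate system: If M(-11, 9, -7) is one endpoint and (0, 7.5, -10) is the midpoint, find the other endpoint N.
N = (2×0 - (-11), 2×7.5 - 9, 2×(-10) - (-7)) = (11, 6, -13)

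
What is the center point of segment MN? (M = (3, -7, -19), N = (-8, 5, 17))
Midpoint = ((3-8)/2, (-7+5)/2, (-19+17)/2) = (-2.5, -1, -1)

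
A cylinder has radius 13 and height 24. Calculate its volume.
Volume = pi * r² * h
Volume = pi * 13² * 24
Volume = pi * 169 * 24
Volume = pi * 4056
Volume = 12742.30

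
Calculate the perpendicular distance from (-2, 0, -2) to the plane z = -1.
d = |0(-2) + 0(0) + 1(-2) - (-1)| / √(0² + 0² + 1²) = 1/√1 = 1.0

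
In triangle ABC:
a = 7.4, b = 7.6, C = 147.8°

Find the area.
Using A = ½ab·sin(C):
A = ½·7.4·7.6·sin(147.8°) = ½·56.24·0.532876 = 14.98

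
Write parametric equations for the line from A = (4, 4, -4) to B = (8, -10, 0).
Direction vector d = B - A = (4, -14, 4)
x = 4 + 4t, y = 4 - 14t, z = -4 + 4t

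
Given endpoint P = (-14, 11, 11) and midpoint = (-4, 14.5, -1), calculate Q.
Q = (2×(-4) - (-14), 2×14.5 - 11, 2×(-1) - 11) = (6, 18, -13)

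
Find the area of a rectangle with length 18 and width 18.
Area = length * width
Area = 18 * 18
Area = 324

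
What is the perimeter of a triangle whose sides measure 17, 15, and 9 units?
Perimeter = sum of all sides
Perimeter = 17 + 15 + 9
Perimeter = 41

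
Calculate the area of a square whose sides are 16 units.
Area = s²
Area = 16²
Area = 256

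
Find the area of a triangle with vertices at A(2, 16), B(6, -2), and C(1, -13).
Using the coordinate formula: Area = (1/2)|x₁(y₂-y₃) + x₂(y₃-y₁) + x₃(y₁-y₂)|
Area = (1/2)|2((-2)-(-13)) + 6((-13)-16) + 1(16-(-2))|
Area = (1/2)|2*11 + 6*(-29) + 1*18|
Area = (1/2)|22 + (-174) + 18|
Area = (1/2)*134 = 67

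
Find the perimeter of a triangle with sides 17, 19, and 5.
Perimeter = sum of all sides
Perimeter = 17 + 19 + 5
Perimeter = 41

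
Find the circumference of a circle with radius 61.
Circumference = 2 * pi * r
Circumference = 2 * pi * 61
Circumference = 383.27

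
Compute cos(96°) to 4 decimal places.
cos(96 degrees) = -0.1045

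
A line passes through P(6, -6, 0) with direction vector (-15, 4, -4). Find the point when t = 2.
P(2) = (6 + (-15)(2), -6 + 4(2), 0 + (-4)(2)) = (-24, 2, -8)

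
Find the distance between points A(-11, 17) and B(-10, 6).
Using the distance formula: d = sqrt((x₂-x₁)² + (y₂-y₁)²)
dx = (-10) - (-11) = 1
dy = 6 - 17 = -11
d = sqrt(1² + (-11)²) = sqrt(1 + 121) = sqrt(122) = 11.05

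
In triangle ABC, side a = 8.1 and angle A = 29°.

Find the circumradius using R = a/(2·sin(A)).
R = a/(2·sin(A)) = 8.1/(2·sin(29°))
R = 8.1/(2·0.484810) = 8.1/0.969619 = 8.354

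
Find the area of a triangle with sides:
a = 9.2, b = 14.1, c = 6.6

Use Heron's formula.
s = (a+b+c)/2 = (9.2+14.1+6.6)/2 = 14.95
A = √(s(s-a)(s-b)(s-c)) = √(14.95·5.75·0.85·8.35)
A = √610.119 = 24.7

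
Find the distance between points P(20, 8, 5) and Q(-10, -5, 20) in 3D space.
d = √[(-30)² + (-13)² + (15)²] = √1294 = 35.97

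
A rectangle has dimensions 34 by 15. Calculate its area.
Area = length * width
Area = 34 * 15
Area = 510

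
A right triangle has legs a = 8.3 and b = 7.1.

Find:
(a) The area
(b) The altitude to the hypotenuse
(a) Area = ½ab = ½·8.3·7.1 = 29.465
(b) Hypotenuse c = √(8.3² + 7.1²) = √119.3 = 10.9225
    Area = ½·c·h_c  →  h_c = 2·Area/c = 2·29.465/10.9225 = 5.395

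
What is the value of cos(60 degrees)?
cos(60 degrees) = 1/2
Decimal approximation: 0.5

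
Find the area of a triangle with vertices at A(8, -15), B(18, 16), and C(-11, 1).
Using the coordinate formula: Area = (1/2)|x₁(y₂-y₃) + x₂(y₃-y₁) + x₃(y₁-y₂)|
Area = (1/2)|8(16-1) + 18(1-(-15)) + (-11)((-15)-16)|
Area = (1/2)|8*15 + 18*16 + (-11)*(-31)|
Area = (1/2)|120 + 288 + 341|
Area = (1/2)*749 = 374.50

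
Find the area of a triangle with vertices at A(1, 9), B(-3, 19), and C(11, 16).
Using the coordinate formula: Area = (1/2)|x₁(y₂-y₃) + x₂(y₃-y₁) + x₃(y₁-y₂)|
Area = (1/2)|1(19-16) + (-3)(16-9) + 11(9-19)|
Area = (1/2)|1*3 + (-3)*7 + 11*(-10)|
Area = (1/2)|3 + (-21) + (-110)|
Area = (1/2)*128 = 64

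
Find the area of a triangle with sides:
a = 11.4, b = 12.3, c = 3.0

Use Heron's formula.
s = (a+b+c)/2 = (11.4+12.3+3.0)/2 = 13.35
A = √(s(s-a)(s-b)(s-c)) = √(13.35·1.95·1.05·10.35)
A = √282.908 = 16.82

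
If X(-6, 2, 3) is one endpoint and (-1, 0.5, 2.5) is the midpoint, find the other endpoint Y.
Y = (2×(-1) - (-6), 2×0.5 - 2, 2×2.5 - 3) = (4, -1, 2)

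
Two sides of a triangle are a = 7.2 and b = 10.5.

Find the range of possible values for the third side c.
By the triangle inequality: |a - b| < c < a + b
|7.2 - 10.5| < c < 7.2 + 10.5
3.3 < c < 17.7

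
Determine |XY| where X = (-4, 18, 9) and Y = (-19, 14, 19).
d = √[(-15)² + (-4)² + (10)²] = √341 = 18.47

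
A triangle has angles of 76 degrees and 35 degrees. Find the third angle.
Sum of angles in a triangle = 180 degrees
Third angle = 180 - 76 - 35
Third angle = 69 degrees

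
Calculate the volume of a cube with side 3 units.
Volume = s³
Volume = 3³
Volume = 27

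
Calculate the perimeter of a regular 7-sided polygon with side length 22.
Perimeter = number of sides * side length
Perimeter = 7 * 22
Perimeter = 154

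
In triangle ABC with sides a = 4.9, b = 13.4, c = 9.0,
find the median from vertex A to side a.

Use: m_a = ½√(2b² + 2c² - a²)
m_a = ½√(2·13.4² + 2·9.0² - 4.9²)
m_a = ½√(359.12 + 162 - 24.01) = ½√497.11 = 11.15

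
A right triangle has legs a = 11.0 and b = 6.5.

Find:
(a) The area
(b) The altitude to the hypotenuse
(a) Area = ½ab = ½·11.0·6.5 = 35.75
(b) Hypotenuse c = √(11.0² + 6.5²) = √163.25 = 12.7769
    Area = ½·c·h_c  →  h_c = 2·Area/c = 2·35.75/12.7769 = 5.596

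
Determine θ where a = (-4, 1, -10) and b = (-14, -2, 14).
a·b = -86, |a|² = 117, |b|² = 396
cos θ = -86/√46332 ≈ -0.3995
θ ≈ 113.5°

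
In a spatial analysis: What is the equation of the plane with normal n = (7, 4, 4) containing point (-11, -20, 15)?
d = n·P = (7)(-11) + (4)(-20) + (4)(15) = -97
Plane: 7x + 4y + 4z = -97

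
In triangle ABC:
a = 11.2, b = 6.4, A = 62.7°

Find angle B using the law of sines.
sin(B)/b = sin(A)/a
sin(B) = b·sin(A)/a = 6.4·sin(62.7°)/11.2 = 0.507781
B = arcsin(0.507781) = 30.52°  (b ≤ a, so B ≤ A and the acute solution is unique)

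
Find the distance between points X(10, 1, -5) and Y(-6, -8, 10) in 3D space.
d = √[(-16)² + (-9)² + (15)²] = √562 = 23.71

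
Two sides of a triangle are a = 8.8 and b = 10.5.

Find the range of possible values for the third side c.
By the triangle inequality: |a - b| < c < a + b
|8.8 - 10.5| < c < 8.8 + 10.5
1.7 < c < 19.3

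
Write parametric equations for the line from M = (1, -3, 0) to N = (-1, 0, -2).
Direction vector d = N - M = (-2, 3, -2)
x = 1 - 2t, y = -3 + 3t, z = 0 - 2t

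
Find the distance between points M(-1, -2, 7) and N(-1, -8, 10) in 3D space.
d = √[(0)² + (-6)² + (3)²] = √45 = 6.708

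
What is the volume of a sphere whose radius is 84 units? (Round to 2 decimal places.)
Volume = (4/3) * pi * r³
Volume = (4/3) * pi * 84³
Volume = (4/3) * pi * 592704
Volume = 2482712.71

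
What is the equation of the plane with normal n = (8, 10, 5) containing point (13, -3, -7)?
d = n·P = (8)(13) + (10)(-3) + (5)(-7) = 39
Plane: 8x + 10y + 5z = 39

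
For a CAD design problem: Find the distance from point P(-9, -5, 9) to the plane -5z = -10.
d = |0(-9) + 0(-5) + (-5)(9) - (-10)| / √(0² + 0² + (-5)²) = 35/√25 = 7.0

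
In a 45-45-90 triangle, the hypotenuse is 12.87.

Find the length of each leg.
In a 45-45-90 triangle, hypotenuse = leg·√2  →  leg = hypotenuse/√2
leg = 12.87/√2 = 9.1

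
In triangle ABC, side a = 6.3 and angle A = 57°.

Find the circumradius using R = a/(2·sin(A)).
R = a/(2·sin(A)) = 6.3/(2·sin(57°))
R = 6.3/(2·0.838671) = 6.3/1.677341 = 3.756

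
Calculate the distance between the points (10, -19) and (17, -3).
Using the distance formula: d = sqrt((x₂-x₁)² + (y₂-y₁)²)
dx = 17 - 10 = 7
dy = (-3) - (-19) = 16
d = sqrt(7² + 16²) = sqrt(49 + 256) = sqrt(305) = 17.46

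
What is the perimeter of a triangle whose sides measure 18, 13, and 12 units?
Perimeter = sum of all sides
Perimeter = 18 + 13 + 12
Perimeter = 43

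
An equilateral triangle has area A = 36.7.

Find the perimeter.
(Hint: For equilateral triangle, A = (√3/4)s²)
A = (√3/4)s²  →  s² = 4A/√3 = 4·36.7/√3 = 84.755
s = 9.20625
Perimeter = 3s = 27.62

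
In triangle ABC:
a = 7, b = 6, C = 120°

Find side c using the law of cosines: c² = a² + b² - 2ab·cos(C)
c² = 7² + 6² - 2·7·6·cos(120°)
c² = 49 + 36 - 84·-0.5000 = 127
c = √127 = 11.27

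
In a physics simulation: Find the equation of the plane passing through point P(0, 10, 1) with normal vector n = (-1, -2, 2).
d = n·P = (-1)(0) + (-2)(10) + (2)(1) = -18
Plane: -x - 2y + 2z = -18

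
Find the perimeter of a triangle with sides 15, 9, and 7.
Perimeter = sum of all sides
Perimeter = 15 + 9 + 7
Perimeter = 31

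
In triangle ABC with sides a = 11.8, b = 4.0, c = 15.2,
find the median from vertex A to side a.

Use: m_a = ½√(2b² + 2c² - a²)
m_a = ½√(2·4.0² + 2·15.2² - 11.8²)
m_a = ½√(32 + 462.08 - 139.24) = ½√354.84 = 9.419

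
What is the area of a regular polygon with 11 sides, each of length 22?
For a regular 11-gon with side length s = 22:
Apothem a = s / (2*tan(pi/11)) = 22 / (2*tan(pi/11)) ≈ 37.4626
Perimeter P = 11 * 22 = 242
Area = (1/2) * P * a = (1/2) * 242 * 37.4626 = 4532.97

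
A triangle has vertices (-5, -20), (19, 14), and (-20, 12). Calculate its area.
Using the coordinate formula: Area = (1/2)|x₁(y₂-y₃) + x₂(y₃-y₁) + x₃(y₁-y₂)|
Area = (1/2)|(-5)(14-12) + 19(12-(-20)) + (-20)((-20)-14)|
Area = (1/2)|(-5)*2 + 19*32 + (-20)*(-34)|
Area = (1/2)|(-10) + 608 + 680|
Area = (1/2)*1278 = 639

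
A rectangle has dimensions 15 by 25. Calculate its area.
Area = length * width
Area = 15 * 25
Area = 375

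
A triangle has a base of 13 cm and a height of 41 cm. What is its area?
Area = (1/2) * base * height
Area = (1/2) * 13 * 41
Area = 266.50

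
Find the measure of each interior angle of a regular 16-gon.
Interior angle of a regular n-gon = (n-2)*180/n
Interior angle = (16-2)*180/16
Interior angle = 14*180/16
Interior angle = 2520/16
Interior angle = 157.50 degrees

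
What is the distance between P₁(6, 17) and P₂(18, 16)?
Using the distance formula: d = sqrt((x₂-x₁)² + (y₂-y₁)²)
dx = 18 - 6 = 12
dy = 16 - 17 = -1
d = sqrt(12² + (-1)²) = sqrt(144 + 1) = sqrt(145) = 12.04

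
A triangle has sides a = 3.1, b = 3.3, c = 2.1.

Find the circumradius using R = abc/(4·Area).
s = (a+b+c)/2 = 4.25
Area = √(s(s-a)(s-b)(s-c)) = √(4.25·1.15·0.95·2.15) = 3.15954
R = abc/(4·Area) = (3.1·3.3·2.1)/(4·3.15954) = 21.483/12.63816 = 1.7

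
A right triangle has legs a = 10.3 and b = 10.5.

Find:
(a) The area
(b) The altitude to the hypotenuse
(a) Area = ½ab = ½·10.3·10.5 = 54.075
(b) Hypotenuse c = √(10.3² + 10.5²) = √216.34 = 14.7085
    Area = ½·c·h_c  →  h_c = 2·Area/c = 2·54.075/14.7085 = 7.353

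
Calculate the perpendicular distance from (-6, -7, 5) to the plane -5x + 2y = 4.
d = |(-5)(-6) + 2(-7) + 0(5) - (4)| / √((-5)² + 2² + 0²) = 12/√29 = 2.228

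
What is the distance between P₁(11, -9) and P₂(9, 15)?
Using the distance formula: d = sqrt((x₂-x₁)² + (y₂-y₁)²)
dx = 9 - 11 = -2
dy = 15 - (-9) = 24
d = sqrt((-2)² + 24²) = sqrt(4 + 576) = sqrt(580) = 24.08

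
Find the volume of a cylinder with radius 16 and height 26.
Volume = pi * r² * h
Volume = pi * 16² * 26
Volume = pi * 256 * 26
Volume = pi * 6656
Volume = 20910.44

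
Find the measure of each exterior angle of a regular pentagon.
Exterior angle of a regular n-gon = 360/n
Exterior angle = 360/5
Exterior angle = 72 degrees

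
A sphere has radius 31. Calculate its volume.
Volume = (4/3) * pi * r³
Volume = (4/3) * pi * 31³
Volume = (4/3) * pi * 29791
Volume = 124788.25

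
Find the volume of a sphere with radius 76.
Volume = (4/3) * pi * r³
Volume = (4/3) * pi * 76³
Volume = (4/3) * pi * 438976
Volume = 1838778.37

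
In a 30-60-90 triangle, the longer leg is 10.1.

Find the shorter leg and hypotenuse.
In a 30-60-90 triangle, sides are in ratio 1 : √3 : 2.
Long leg = short leg·√3  →  short leg = 10.1/√3 = 5.831
Hypotenuse = 2·(short leg) = 2·10.1/√3 = 11.66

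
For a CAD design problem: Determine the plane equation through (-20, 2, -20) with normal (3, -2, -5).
d = n·P = (3)(-20) + (-2)(2) + (-5)(-20) = 36
Plane: 3x - 2y - 5z = 36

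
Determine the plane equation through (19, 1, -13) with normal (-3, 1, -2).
d = n·P = (-3)(19) + (1)(1) + (-2)(-13) = -30
Plane: -3x + y - 2z = -30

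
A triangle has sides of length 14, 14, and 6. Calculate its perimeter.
Perimeter = sum of all sides
Perimeter = 14 + 14 + 6
Perimeter = 34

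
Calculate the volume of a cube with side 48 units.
Volume = s³
Volume = 48³
Volume = 110592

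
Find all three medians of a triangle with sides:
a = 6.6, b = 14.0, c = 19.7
Using m_x = ½√(2y² + 2z² - x²):
m_a = ½√(2·14.0² + 2·19.7² - 6.6²) = ½√1124.62 = 16.77
m_b = ½√(2·6.6² + 2·19.7² - 14.0²) = ½√667.3 = 12.92
m_c = ½√(2·6.6² + 2·14.0² - 19.7²) = ½√91.03 = 4.77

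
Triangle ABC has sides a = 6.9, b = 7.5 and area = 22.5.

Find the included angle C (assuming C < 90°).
Area = ½ab·sin(C)  →  sin(C) = 2·Area/(ab)
sin(C) = 2·22.5/(6.9·7.5) = 0.869565
C = arcsin(0.869565) = 60.41°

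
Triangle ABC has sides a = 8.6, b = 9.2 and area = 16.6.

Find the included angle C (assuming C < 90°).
Area = ½ab·sin(C)  →  sin(C) = 2·Area/(ab)
sin(C) = 2·16.6/(8.6·9.2) = 0.419616
C = arcsin(0.419616) = 24.81°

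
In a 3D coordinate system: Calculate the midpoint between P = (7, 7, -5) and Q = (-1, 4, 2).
Midpoint = ((7-1)/2, (7+4)/2, (-5+2)/2) = (3, 5.5, -1.5)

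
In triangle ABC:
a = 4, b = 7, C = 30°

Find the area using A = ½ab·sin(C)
A = ½·4·7·sin(30°) = ½·28·0.500000 = 7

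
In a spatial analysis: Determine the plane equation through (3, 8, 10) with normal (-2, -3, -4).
d = n·P = (-2)(3) + (-3)(8) + (-4)(10) = -70
Plane: -2x - 3y - 4z = -70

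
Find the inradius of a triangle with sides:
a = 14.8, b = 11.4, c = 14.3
s = (a+b+c)/2 = (14.8+11.4+14.3)/2 = 20.25
Area = √(s(s-a)(s-b)(s-c)) = √(20.25·5.45·8.85·5.95) = 76.2326
r = Area/s = 76.2326/20.25 = 3.765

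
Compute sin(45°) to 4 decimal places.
sin(45 degrees) = sqrt(2)/2
Decimal approximation: 0.7071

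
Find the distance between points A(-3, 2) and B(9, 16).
Using the distance formula: d = sqrt((x₂-x₁)² + (y₂-y₁)²)
dx = 9 - (-3) = 12
dy = 16 - 2 = 14
d = sqrt(12² + 14²) = sqrt(144 + 196) = sqrt(340) = 18.44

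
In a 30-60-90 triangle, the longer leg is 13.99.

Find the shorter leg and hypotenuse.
In a 30-60-90 triangle, sides are in ratio 1 : √3 : 2.
Long leg = short leg·√3  →  short leg = 13.99/√3 = 8.077
Hypotenuse = 2·(short leg) = 2·13.99/√3 = 16.15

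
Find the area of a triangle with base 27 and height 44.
Area = (1/2) * base * height
Area = (1/2) * 27 * 44
Area = 594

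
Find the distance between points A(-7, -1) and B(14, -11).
Using the distance formula: d = sqrt((x₂-x₁)² + (y₂-y₁)²)
dx = 14 - (-7) = 21
dy = (-11) - (-1) = -10
d = sqrt(21² + (-10)²) = sqrt(441 + 100) = sqrt(541) = 23.26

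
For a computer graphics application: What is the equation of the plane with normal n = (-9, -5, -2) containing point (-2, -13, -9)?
d = n·P = (-9)(-2) + (-5)(-13) + (-2)(-9) = 101
Plane: -9x - 5y - 2z = 101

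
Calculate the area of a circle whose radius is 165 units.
Area = pi * r²
Area = pi * 165²
Area = pi * 27225
Area = 85529.86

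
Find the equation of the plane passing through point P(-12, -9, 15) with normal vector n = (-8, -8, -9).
d = n·P = (-8)(-12) + (-8)(-9) + (-9)(15) = 33
Plane: -8x - 8y - 9z = 33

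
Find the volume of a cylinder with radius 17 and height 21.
Volume = pi * r² * h
Volume = pi * 17² * 21
Volume = pi * 289 * 21
Volume = pi * 6069
Volume = 19066.33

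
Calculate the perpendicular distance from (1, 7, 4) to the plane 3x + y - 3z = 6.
d = |3(1) + 1(7) + (-3)(4) - (6)| / √(3² + 1² + (-3)²) = 8/√19 = 1.835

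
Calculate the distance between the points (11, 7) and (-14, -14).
Using the distance formula: d = sqrt((x₂-x₁)² + (y₂-y₁)²)
dx = (-14) - 11 = -25
dy = (-14) - 7 = -21
d = sqrt((-25)² + (-21)²) = sqrt(625 + 441) = sqrt(1066) = 32.65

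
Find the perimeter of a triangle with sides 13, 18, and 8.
Perimeter = sum of all sides
Perimeter = 13 + 18 + 8
Perimeter = 39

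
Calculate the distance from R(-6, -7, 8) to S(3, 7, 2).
d = √[(9)² + (14)² + (-6)²] = √313 = 17.69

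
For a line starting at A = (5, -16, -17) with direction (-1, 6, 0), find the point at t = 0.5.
P(0.5) = (5 + (-1)(0.5), -16 + 6(0.5), -17 + 0(0.5)) = (4.5, -13, -17)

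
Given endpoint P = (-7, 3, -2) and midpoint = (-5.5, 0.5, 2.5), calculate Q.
Q = (2×(-5.5) - (-7), 2×0.5 - 3, 2×2.5 - (-2)) = (-4, -2, 7)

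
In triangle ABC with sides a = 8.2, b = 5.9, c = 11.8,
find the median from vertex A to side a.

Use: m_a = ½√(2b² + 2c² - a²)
m_a = ½√(2·5.9² + 2·11.8² - 8.2²)
m_a = ½√(69.62 + 278.48 - 67.24) = ½√280.86 = 8.379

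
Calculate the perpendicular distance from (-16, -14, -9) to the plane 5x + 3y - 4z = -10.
d = |5(-16) + 3(-14) + (-4)(-9) - (-10)| / √(5² + 3² + (-4)²) = 76/√50 = 10.75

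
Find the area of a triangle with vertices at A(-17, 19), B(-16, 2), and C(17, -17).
Using the coordinate formula: Area = (1/2)|x₁(y₂-y₃) + x₂(y₃-y₁) + x₃(y₁-y₂)|
Area = (1/2)|(-17)(2-(-17)) + (-16)((-17)-19) + 17(19-2)|
Area = (1/2)|(-17)*19 + (-16)*(-36) + 17*17|
Area = (1/2)|(-323) + 576 + 289|
Area = (1/2)*542 = 271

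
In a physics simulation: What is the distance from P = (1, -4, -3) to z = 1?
d = |0(1) + 0(-4) + 1(-3) - (1)| / √(0² + 0² + 1²) = 4/√1 = 4.0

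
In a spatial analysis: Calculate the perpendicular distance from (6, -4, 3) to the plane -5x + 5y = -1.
d = |(-5)(6) + 5(-4) + 0(3) - (-1)| / √((-5)² + 5² + 0²) = 49/√50 = 6.93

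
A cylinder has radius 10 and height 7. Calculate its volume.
Volume = pi * r² * h
Volume = pi * 10² * 7
Volume = pi * 100 * 7
Volume = pi * 700
Volume = 2199.11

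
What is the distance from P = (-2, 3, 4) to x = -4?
d = |1(-2) + 0(3) + 0(4) - (-4)| / √(1² + 0² + 0²) = 2/√1 = 2.0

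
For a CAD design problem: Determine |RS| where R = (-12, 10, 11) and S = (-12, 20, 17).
d = √[(0)² + (10)² + (6)²] = √136 = 11.66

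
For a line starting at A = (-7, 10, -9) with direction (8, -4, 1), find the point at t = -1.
P(-1) = (-7 + 8(-1), 10 + (-4)(-1), -9 + 1(-1)) = (-15, 14, -10)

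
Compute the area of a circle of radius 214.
Area = pi * r²
Area = pi * 214²
Area = pi * 45796
Area = 143872.38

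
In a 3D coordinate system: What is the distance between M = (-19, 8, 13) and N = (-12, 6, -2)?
d = √[(7)² + (-2)² + (-15)²] = √278 = 16.67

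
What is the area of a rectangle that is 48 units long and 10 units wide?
Area = length * width
Area = 48 * 10
Area = 480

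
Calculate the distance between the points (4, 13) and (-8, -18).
Using the distance formula: d = sqrt((x₂-x₁)² + (y₂-y₁)²)
dx = (-8) - 4 = -12
dy = (-18) - 13 = -31
d = sqrt((-12)² + (-31)²) = sqrt(144 + 961) = sqrt(1105) = 33.24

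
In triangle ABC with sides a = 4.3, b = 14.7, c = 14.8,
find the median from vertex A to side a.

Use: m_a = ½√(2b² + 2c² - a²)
m_a = ½√(2·14.7² + 2·14.8² - 4.3²)
m_a = ½√(432.18 + 438.08 - 18.49) = ½√851.77 = 14.59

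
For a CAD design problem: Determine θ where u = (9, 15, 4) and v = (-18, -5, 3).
u·v = -225, |u|² = 322, |v|² = 358
cos θ = -225/√115276 ≈ -0.6627
θ ≈ 131.5°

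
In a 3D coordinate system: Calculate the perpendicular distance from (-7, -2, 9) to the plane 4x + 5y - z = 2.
d = |4(-7) + 5(-2) + (-1)(9) - (2)| / √(4² + 5² + (-1)²) = 49/√42 = 7.561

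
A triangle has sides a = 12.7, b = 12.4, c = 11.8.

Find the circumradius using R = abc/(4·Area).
s = (a+b+c)/2 = 18.45
Area = √(s(s-a)(s-b)(s-c)) = √(18.45·5.75·6.05·6.65) = 65.3312
R = abc/(4·Area) = (12.7·12.4·11.8)/(4·65.3312) = 1858.264/261.3248 = 7.111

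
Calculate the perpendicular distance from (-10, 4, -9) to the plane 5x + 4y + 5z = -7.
d = |5(-10) + 4(4) + 5(-9) - (-7)| / √(5² + 4² + 5²) = 72/√66 = 8.863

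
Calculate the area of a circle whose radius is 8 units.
Area = pi * r²
Area = pi * 8²
Area = pi * 64
Area = 201.06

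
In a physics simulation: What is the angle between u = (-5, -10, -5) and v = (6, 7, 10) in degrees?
u·v = -150, |u|² = 150, |v|² = 185
cos θ = -150/√27750 ≈ -0.9005
θ ≈ 154.2°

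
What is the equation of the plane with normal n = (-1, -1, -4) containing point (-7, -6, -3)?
d = n·P = (-1)(-7) + (-1)(-6) + (-4)(-3) = 25
Plane: -x - y - 4z = 25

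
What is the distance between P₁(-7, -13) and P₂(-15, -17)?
Using the distance formula: d = sqrt((x₂-x₁)² + (y₂-y₁)²)
dx = (-15) - (-7) = -8
dy = (-17) - (-13) = -4
d = sqrt((-8)² + (-4)²) = sqrt(64 + 16) = sqrt(80) = 8.94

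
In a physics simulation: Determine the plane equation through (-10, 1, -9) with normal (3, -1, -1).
d = n·P = (3)(-10) + (-1)(1) + (-1)(-9) = -22
Plane: 3x - y - z = -22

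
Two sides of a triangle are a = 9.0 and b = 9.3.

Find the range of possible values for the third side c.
By the triangle inequality: |a - b| < c < a + b
|9.0 - 9.3| < c < 9.0 + 9.3
0.3 < c < 18.3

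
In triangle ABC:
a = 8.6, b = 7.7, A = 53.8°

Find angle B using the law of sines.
sin(B)/b = sin(A)/a
sin(B) = b·sin(A)/a = 7.7·sin(53.8°)/8.6 = 0.722511
B = arcsin(0.722511) = 46.26°  (b ≤ a, so B ≤ A and the acute solution is unique)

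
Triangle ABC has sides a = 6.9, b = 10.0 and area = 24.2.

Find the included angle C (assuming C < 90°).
Area = ½ab·sin(C)  →  sin(C) = 2·Area/(ab)
sin(C) = 2·24.2/(6.9·10.0) = 0.701449
C = arcsin(0.701449) = 44.54°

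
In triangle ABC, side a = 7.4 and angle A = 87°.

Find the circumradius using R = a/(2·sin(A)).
R = a/(2·sin(A)) = 7.4/(2·sin(87°))
R = 7.4/(2·0.998630) = 7.4/1.997259 = 3.705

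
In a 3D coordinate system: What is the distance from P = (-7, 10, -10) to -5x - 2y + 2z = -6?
d = |(-5)(-7) + (-2)(10) + 2(-10) - (-6)| / √((-5)² + (-2)² + 2²) = 1/√33 = 0.1741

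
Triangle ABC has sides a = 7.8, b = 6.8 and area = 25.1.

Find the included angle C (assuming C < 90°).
Area = ½ab·sin(C)  →  sin(C) = 2·Area/(ab)
sin(C) = 2·25.1/(7.8·6.8) = 0.946456
C = arcsin(0.946456) = 71.17°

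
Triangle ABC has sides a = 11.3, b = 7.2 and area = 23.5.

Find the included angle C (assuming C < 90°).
Area = ½ab·sin(C)  →  sin(C) = 2·Area/(ab)
sin(C) = 2·23.5/(11.3·7.2) = 0.577679
C = arcsin(0.577679) = 35.29°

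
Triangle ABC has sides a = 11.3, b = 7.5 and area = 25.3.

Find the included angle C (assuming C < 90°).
Area = ½ab·sin(C)  →  sin(C) = 2·Area/(ab)
sin(C) = 2·25.3/(11.3·7.5) = 0.597050
C = arcsin(0.597050) = 36.66°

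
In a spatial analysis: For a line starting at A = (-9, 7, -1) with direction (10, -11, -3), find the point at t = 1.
P(1) = (-9 + 10(1), 7 + (-11)(1), -1 + (-3)(1)) = (1, -4, -4)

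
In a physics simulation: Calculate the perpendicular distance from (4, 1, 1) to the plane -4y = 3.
d = |0(4) + (-4)(1) + 0(1) - (3)| / √(0² + (-4)² + 0²) = 7/√16 = 1.75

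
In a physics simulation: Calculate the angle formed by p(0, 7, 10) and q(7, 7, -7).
p·q = -21, |p|² = 149, |q|² = 147
cos θ = -21/√21903 ≈ -0.1419
θ ≈ 98.16°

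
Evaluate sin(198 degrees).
sin(198 degrees) = -0.309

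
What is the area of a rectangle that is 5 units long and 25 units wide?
Area = length * width
Area = 5 * 25
Area = 125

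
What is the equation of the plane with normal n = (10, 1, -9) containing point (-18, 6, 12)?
d = n·P = (10)(-18) + (1)(6) + (-9)(12) = -282
Plane: 10x + y - 9z = -282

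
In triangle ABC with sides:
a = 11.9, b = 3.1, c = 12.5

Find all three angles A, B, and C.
By the law of cosines:
cos(A) = (b² + c² - a²)/(2bc) = 0.312903  →  A = 71.77°
cos(B) = (a² + c² - b²)/(2ac) = 0.968908  →  B = 14.33°
cos(C) = (a² + b² - c²)/(2ab) = -0.068176  →  C = 93.91°
Check: A + B + C = 180.0° ✓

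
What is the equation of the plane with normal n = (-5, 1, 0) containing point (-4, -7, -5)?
d = n·P = (-5)(-4) + (1)(-7) + (0)(-5) = 13
Plane: -5x + y = 13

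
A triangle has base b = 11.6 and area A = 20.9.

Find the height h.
A = ½bh  →  h = 2A/b
h = 2·20.9/11.6 = 3.603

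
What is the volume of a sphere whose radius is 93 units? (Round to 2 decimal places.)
Volume = (4/3) * pi * r³
Volume = (4/3) * pi * 93³
Volume = (4/3) * pi * 804357
Volume = 3369282.72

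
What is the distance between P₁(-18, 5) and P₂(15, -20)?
Using the distance formula: d = sqrt((x₂-x₁)² + (y₂-y₁)²)
dx = 15 - (-18) = 33
dy = (-20) - 5 = -25
d = sqrt(33² + (-25)²) = sqrt(1089 + 625) = sqrt(1714) = 41.40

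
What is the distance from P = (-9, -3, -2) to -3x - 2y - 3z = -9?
d = |(-3)(-9) + (-2)(-3) + (-3)(-2) - (-9)| / √((-3)² + (-2)² + (-3)²) = 48/√22 = 10.23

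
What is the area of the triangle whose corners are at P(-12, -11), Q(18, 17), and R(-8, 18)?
Using the coordinate formula: Area = (1/2)|x₁(y₂-y₃) + x₂(y₃-y₁) + x₃(y₁-y₂)|
Area = (1/2)|(-12)(17-18) + 18(18-(-11)) + (-8)((-11)-17)|
Area = (1/2)|(-12)*(-1) + 18*29 + (-8)*(-28)|
Area = (1/2)|12 + 522 + 224|
Area = (1/2)*758 = 379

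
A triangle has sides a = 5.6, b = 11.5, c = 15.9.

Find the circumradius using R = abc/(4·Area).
s = (a+b+c)/2 = 16.5
Area = √(s(s-a)(s-b)(s-c)) = √(16.5·10.9·5·0.6) = 23.2282
R = abc/(4·Area) = (5.6·11.5·15.9)/(4·23.2282) = 1023.96/92.9128 = 11.02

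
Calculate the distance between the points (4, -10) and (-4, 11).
Using the distance formula: d = sqrt((x₂-x₁)² + (y₂-y₁)²)
dx = (-4) - 4 = -8
dy = 11 - (-10) = 21
d = sqrt((-8)² + 21²) = sqrt(64 + 441) = sqrt(505) = 22.47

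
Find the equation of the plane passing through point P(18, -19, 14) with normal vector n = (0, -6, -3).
d = n·P = (0)(18) + (-6)(-19) + (-3)(14) = 72
Plane: -6y - 3z = 72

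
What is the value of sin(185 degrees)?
sin(185 degrees) = -0.0872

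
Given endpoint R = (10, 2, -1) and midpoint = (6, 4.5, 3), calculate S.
S = (2×6 - 10, 2×4.5 - 2, 2×3 - (-1)) = (2, 7, 7)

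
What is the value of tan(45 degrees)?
tan(45 degrees) = 1
Decimal approximation: 1.0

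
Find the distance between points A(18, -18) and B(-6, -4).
Using the distance formula: d = sqrt((x₂-x₁)² + (y₂-y₁)²)
dx = (-6) - 18 = -24
dy = (-4) - (-18) = 14
d = sqrt((-24)² + 14²) = sqrt(576 + 196) = sqrt(772) = 27.78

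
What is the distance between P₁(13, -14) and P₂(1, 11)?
Using the distance formula: d = sqrt((x₂-x₁)² + (y₂-y₁)²)
dx = 1 - 13 = -12
dy = 11 - (-14) = 25
d = sqrt((-12)² + 25²) = sqrt(144 + 625) = sqrt(769) = 27.73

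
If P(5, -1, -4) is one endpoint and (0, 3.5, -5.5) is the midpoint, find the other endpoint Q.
Q = (2×0 - 5, 2×3.5 - (-1), 2×(-5.5) - (-4)) = (-5, 8, -7)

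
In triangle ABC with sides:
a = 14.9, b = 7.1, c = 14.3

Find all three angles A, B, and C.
By the law of cosines:
cos(A) = (b² + c² - a²)/(2bc) = 0.161972  →  A = 80.68°
cos(B) = (a² + c² - b²)/(2ac) = 0.882550  →  B = 28.05°
cos(C) = (a² + b² - c²)/(2ab) = 0.321061  →  C = 71.27°
Check: A + B + C = 180.0° ✓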